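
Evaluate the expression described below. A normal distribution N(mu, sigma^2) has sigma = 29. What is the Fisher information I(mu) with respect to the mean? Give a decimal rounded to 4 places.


The Fisher information for the mean of a normal distribution is I(mu) = 1/sigma^2.
sigma = 29, so sigma^2 = 841.
I(mu) = 1/841 = 0.0012

0.0012


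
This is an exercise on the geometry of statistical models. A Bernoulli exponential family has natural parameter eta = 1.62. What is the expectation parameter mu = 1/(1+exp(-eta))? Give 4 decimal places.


Dual coordinate (expectation parameter) for Bernoulli:
mu = 1/(1+exp(-eta)).
eta = 1.62.
exp(-eta) = exp(-1.62) = 0.197899.
mu = 1/(1+0.197899) = 0.8348

0.8348


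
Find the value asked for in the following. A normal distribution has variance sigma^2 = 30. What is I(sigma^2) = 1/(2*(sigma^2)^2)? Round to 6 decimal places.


Fisher information for variance: I(sigma^2) = 1/(2*sigma^4).
sigma^2 = 30, so sigma^4 = 900.
I = 1/(2*900) = 1/1800 = 0.000556

0.000556


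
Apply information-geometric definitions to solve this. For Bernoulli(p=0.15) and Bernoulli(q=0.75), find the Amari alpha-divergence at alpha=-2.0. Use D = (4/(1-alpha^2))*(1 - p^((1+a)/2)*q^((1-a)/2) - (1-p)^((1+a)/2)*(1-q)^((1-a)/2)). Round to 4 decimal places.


Amari alpha-divergence:
D = (4/(1-alpha^2))*(1 - p^((1+a)/2)*q^((1-a)/2) - (1-p)^((1+a)/2)*(1-q)^((1-a)/2)).
alpha = -2.0, p = 0.15, q = 0.75.
e1 = (1+alpha)/2 = -0.5, e2 = (1-alpha)/2 = 1.5.
t1 = p^e1 * q^e2 = 0.15^-0.5 * 0.75^1.5 = 1.677051.
t2 = (1-p)^e1 * (1-q)^e2 = 0.85^-0.5 * 0.25^1.5 = 0.135582.
4/(1-alpha^2) = -1.333333.
D = -1.333333*(1 - 1.677051 - 0.135582) = 1.0835

1.0835


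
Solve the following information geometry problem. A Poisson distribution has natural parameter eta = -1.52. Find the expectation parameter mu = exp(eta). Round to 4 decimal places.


Expectation parameter for Poisson exponential family:
mu = exp(eta).
eta = -1.52.
mu = exp(-1.52) = 0.2187

0.2187


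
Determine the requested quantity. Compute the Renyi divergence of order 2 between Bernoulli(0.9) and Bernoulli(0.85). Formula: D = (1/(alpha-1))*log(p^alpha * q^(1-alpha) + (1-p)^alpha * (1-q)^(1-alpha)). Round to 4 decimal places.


Renyi divergence of order alpha between Bernoulli distributions:
D = (1/(alpha-1))*log(p^alpha * q^(1-alpha) + (1-p)^alpha * (1-q)^(1-alpha)).
alpha = 2, p = 0.9, q = 0.85.
p^alpha * q^(1-alpha) = 0.9^2 * 0.85^-1 = 0.952941.
(1-p)^alpha * (1-q)^(1-alpha) = 0.1^2 * 0.15^-1 = 0.066667.
sum = 0.952941 + 0.066667 = 1.019608.
D = (1/1)*log(1.019608) = 0.0194

0.0194


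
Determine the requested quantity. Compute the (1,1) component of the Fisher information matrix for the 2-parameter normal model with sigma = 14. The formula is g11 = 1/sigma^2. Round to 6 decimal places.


For the 2-parameter normal family, the Fisher metric has:
  g11 = 1/sigma^2, g22 = 2/sigma^2.
sigma = 14, sigma^2 = 196.
g11 = 0.005102

0.005102


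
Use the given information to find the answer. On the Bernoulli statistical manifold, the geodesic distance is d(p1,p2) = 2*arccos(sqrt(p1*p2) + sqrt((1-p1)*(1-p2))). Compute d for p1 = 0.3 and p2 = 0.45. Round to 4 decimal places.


Geodesic distance on Bernoulli manifold:
d(p1,p2) = 2*arccos(sqrt(p1*p2) + sqrt((1-p1)*(1-p2))).
sqrt(p1*p2) = sqrt(0.3*0.45) = 0.367423.
sqrt((1-p1)*(1-p2)) = sqrt(0.7*0.55) = 0.620484.
arg = 0.367423 + 0.620484 = 0.987907.
d = 2*arccos(0.987907) = 0.3113

0.3113


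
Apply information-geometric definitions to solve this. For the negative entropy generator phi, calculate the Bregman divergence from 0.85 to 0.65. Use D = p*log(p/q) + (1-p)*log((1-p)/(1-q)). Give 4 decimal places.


Bregman divergence with negative entropy generator:
D = p*log(p/q) + (1-p)*log((1-p)/(1-q)).
p = 0.85, q = 0.65.
p*log(p/q) = 0.85*log(0.85/0.65) = 0.228024.
(1-p)*log((1-p)/(1-q)) = 0.15*log(0.15/0.35) = -0.127095.
D = 0.228024 + -0.127095 = 0.1009

0.1009


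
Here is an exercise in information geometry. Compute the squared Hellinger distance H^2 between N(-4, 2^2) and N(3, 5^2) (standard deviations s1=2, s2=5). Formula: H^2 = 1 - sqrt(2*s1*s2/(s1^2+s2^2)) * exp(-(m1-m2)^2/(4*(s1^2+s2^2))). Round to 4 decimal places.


Squared Hellinger distance for Gaussians:
H^2 = 1 - sqrt(2*s1*s2/(s1^2+s2^2)) * exp(-(m1-m2)^2/(4*(s1^2+s2^2))).
s1^2 = 4, s2^2 = 25, s1^2+s2^2 = 29.
sqrt(2*2*5/(29)) = 0.830455.
(m1-m2)^2 = (-7)^2 = 49.
exp(-49/(4*29)) = exp(-0.422414) = 0.655463.
H^2 = 1 - 0.830455*0.655463 = 0.4557

0.4557


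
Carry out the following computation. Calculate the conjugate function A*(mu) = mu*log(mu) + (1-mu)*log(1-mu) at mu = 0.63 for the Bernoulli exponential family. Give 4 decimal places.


Legendre transform for Bernoulli:
A*(mu) = mu*log(mu) + (1-mu)*log(1-mu).
mu = 0.63, 1-mu = 0.37.
mu*log(mu) = 0.63*log(0.63) = -0.291082.
(1-mu)*log(1-mu) = 0.37*log(0.37) = -0.367873.
A* = -0.291082 + -0.367873 = -0.6590

-0.6590


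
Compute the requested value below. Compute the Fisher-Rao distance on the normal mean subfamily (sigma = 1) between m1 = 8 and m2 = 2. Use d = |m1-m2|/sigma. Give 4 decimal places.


On the fixed-variance normal subfamily, geodesic distance = |m1-m2|/sigma.
|8 - 2| = 6.
sigma = 1.
d = 6/1 = 6.0000

6.0000


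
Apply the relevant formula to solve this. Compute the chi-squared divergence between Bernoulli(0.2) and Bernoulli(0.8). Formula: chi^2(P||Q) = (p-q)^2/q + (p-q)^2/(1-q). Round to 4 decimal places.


Chi-squared divergence between Bernoulli distributions:
chi^2 = (p-q)^2/q + (p-q)^2/(1-q).
p = 0.2, q = 0.8, p-q = -0.6.
(p-q)^2 = 0.36.
term1 = 0.36/0.8 = 0.45.
term2 = 0.36/0.2 = 1.8.
chi^2 = 0.45 + 1.8 = 2.2500

2.2500


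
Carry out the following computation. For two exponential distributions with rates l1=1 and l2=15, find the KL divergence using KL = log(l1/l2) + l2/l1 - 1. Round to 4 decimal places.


KL divergence for exponential family:
KL = log(l1/l2) + l2/l1 - 1.
log(1/15) = -2.70805.
15/1 = 15.0.
KL = -2.70805 + 15.0 - 1 = 11.2919

11.2919


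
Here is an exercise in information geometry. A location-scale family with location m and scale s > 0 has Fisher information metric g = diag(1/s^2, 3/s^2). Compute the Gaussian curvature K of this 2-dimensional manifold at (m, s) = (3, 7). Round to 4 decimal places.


The metric has the form g = (A dm^2 + B ds^2)/s^2 with A = 1, B = 3.
Substitute u = sqrt(A/B)*m: g = B*(du^2 + ds^2)/s^2, i.e. B times the
Poincare upper half-plane metric, which has constant Gaussian curvature -1.
Scaling a 2D metric by a constant c divides the Gaussian curvature by c,
so K = -1/B = -1/(3) = -0.3333 everywhere (the point (m, s) = (3, 7) is irrelevant:
the curvature is constant).
The requested Gaussian curvature is K = -0.3333.

-0.3333


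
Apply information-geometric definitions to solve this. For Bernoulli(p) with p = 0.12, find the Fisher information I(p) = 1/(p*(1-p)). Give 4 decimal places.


For Bernoulli(p), Fisher information is I(p) = 1/(p*(1-p)).
p = 0.12, 1-p = 0.88.
p*(1-p) = 0.1056.
I(p) = 1/0.1056 = 9.4697

9.4697


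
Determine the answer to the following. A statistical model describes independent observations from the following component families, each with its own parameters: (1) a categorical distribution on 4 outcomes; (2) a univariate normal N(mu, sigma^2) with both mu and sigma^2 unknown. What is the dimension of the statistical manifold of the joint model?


The dimension of a statistical manifold equals the number of free
(independent) real parameters of the model. For a product of independent
blocks the parameter counts add.
- categorical on 4 outcomes (probabilities sum to 1): 4-1 = 3.
- normal (mu, sigma^2): 2.
Total = 3 + 2 = 5.
Dimension = 5

5


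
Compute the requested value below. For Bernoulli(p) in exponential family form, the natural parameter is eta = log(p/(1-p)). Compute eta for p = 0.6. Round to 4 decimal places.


Natural parameter for Bernoulli: eta = log(p/(1-p)).
p = 0.6, 1-p = 0.4.
p/(1-p) = 1.5.
eta = log(1.5) = 0.4055

0.4055


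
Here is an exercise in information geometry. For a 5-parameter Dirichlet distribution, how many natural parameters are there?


Exponential family dimension calculation:
Dirichlet with 5 components has 5 natural parameters.

5


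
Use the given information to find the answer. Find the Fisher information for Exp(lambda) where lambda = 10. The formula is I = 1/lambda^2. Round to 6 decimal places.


Fisher information for exponential: I(lambda) = 1/lambda^2.
lambda = 10, lambda^2 = 100.
I = 1/100 = 0.010000

0.010000


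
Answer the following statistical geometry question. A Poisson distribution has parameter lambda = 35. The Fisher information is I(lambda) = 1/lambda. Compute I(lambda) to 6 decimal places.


Fisher information for Poisson: I(lambda) = 1/lambda.
lambda = 35.
I(lambda) = 1/35 = 0.028571

0.028571


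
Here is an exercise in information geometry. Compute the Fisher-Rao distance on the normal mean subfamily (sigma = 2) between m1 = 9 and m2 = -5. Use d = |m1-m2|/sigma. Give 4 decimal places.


On the fixed-variance normal subfamily, geodesic distance = |m1-m2|/sigma.
|9 - -5| = 14.
sigma = 2.
d = 14/2 = 7.0000

7.0000


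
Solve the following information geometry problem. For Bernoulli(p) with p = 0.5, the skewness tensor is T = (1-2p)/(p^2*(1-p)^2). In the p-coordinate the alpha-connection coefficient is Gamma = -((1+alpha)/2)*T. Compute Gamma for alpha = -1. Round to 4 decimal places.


Skewness (Amari-Chentsov) tensor: T = (1-2p)/(p^2*(1-p)^2).
p = 0.5, 1-2p = 0.0, p^2 = 0.25, (1-p)^2 = 0.25.
T = 0.0/(0.25 * 0.25) = 0.0.
In the p-coordinate, Gamma^(alpha) = Gamma^(0) - (alpha/2)*T with Gamma^(0) = (1/2)*g'(p) = -T/2,
so Gamma^(alpha) = -((1+alpha)/2)*T.
alpha = -1, -(1+alpha)/2 = 0.0.
Gamma = 0.0 * 0.0 = 0.0000

0.0000


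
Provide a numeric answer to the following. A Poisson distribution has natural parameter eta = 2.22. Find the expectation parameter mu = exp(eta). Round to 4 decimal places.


Expectation parameter for Poisson exponential family:
mu = exp(eta).
eta = 2.22.
mu = exp(2.22) = 9.2073

9.2073


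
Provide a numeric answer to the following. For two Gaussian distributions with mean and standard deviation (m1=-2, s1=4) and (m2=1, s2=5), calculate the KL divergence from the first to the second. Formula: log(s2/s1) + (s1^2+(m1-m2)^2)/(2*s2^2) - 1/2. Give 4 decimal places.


KL divergence between normal distributions:
KL = log(s2/s1) + (s1^2 + (m1-m2)^2)/(2*s2^2) - 1/2.
log(5/4) = 0.223144.
(4^2 + (-2-1)^2)/(2*5^2) = (16 + 9)/50 = 0.5.
KL = 0.223144 + 0.5 - 0.5 = 0.2231

0.2231


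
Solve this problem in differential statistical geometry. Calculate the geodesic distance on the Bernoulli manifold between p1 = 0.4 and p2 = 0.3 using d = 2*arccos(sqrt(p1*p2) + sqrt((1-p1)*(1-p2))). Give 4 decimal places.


Geodesic distance on Bernoulli manifold:
d(p1,p2) = 2*arccos(sqrt(p1*p2) + sqrt((1-p1)*(1-p2))).
sqrt(p1*p2) = sqrt(0.4*0.3) = 0.34641.
sqrt((1-p1)*(1-p2)) = sqrt(0.6*0.7) = 0.648074.
arg = 0.34641 + 0.648074 = 0.994484.
d = 2*arccos(0.994484) = 0.2102

0.2102


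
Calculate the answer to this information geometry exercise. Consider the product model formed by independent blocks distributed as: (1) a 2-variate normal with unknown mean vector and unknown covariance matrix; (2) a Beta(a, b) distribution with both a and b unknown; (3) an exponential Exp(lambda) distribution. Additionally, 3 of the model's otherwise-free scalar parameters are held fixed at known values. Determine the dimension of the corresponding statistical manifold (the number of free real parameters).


The dimension of a statistical manifold equals the number of free
(independent) real parameters of the model. For a product of independent
blocks the parameter counts add.
- 2-variate normal: 2 (mean) + 2*3/2 = 3 (symmetric covariance) = 5.
- Beta (a, b): 2.
- exponential (lambda): 1.
Total = 5 + 2 + 1 = 8.
3 parameter(s) fixed at known values: 8 - 3 = 5.
Dimension = 5

5


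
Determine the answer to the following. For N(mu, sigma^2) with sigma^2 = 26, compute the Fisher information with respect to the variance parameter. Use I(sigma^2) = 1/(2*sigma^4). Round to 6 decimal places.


Fisher information for variance: I(sigma^2) = 1/(2*sigma^4).
sigma^2 = 26, so sigma^4 = 676.
I = 1/(2*676) = 1/1352 = 0.000740

0.000740


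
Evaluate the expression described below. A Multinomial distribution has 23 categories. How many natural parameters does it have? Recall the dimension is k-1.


Exponential family dimension calculation:
For Multinomial with k=23 categories, dim = k-1 = 22.

22


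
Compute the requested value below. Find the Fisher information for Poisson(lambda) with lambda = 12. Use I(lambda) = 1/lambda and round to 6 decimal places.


Fisher information for Poisson: I(lambda) = 1/lambda.
lambda = 12.
I(lambda) = 1/12 = 0.083333

0.083333


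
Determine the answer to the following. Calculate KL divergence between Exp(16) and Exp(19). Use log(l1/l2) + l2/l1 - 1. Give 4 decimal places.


KL divergence for exponential family:
KL = log(l1/l2) + l2/l1 - 1.
log(16/19) = -0.17185.
19/16 = 1.1875.
KL = -0.17185 + 1.1875 - 1 = 0.0156

0.0156


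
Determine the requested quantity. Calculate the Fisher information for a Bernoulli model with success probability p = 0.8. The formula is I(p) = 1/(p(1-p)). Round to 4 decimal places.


For Bernoulli(p), Fisher information is I(p) = 1/(p*(1-p)).
p = 0.8, 1-p = 0.2.
p*(1-p) = 0.16.
I(p) = 1/0.16 = 6.2500

6.2500


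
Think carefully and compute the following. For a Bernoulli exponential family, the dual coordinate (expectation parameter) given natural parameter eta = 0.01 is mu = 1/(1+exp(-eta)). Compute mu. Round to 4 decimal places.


Dual coordinate (expectation parameter) for Bernoulli:
mu = 1/(1+exp(-eta)).
eta = 0.01.
exp(-eta) = exp(-0.01) = 0.99005.
mu = 1/(1+0.99005) = 0.5025

0.5025


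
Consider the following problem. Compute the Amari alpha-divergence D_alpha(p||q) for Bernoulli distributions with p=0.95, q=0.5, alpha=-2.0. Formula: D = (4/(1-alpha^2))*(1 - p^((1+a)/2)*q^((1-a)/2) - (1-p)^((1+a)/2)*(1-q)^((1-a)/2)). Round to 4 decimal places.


Amari alpha-divergence:
D = (4/(1-alpha^2))*(1 - p^((1+a)/2)*q^((1-a)/2) - (1-p)^((1+a)/2)*(1-q)^((1-a)/2)).
alpha = -2.0, p = 0.95, q = 0.5.
e1 = (1+alpha)/2 = -0.5, e2 = (1-alpha)/2 = 1.5.
t1 = p^e1 * q^e2 = 0.95^-0.5 * 0.5^1.5 = 0.362738.
t2 = (1-p)^e1 * (1-q)^e2 = 0.05^-0.5 * 0.5^1.5 = 1.581139.
4/(1-alpha^2) = -1.333333.
D = -1.333333*(1 - 0.362738 - 1.581139) = 1.2585

1.2585


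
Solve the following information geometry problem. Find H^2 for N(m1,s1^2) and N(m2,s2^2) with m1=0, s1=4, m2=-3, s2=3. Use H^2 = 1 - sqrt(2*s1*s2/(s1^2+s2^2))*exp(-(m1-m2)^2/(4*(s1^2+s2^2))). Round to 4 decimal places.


Squared Hellinger distance for Gaussians:
H^2 = 1 - sqrt(2*s1*s2/(s1^2+s2^2)) * exp(-(m1-m2)^2/(4*(s1^2+s2^2))).
s1^2 = 16, s2^2 = 9, s1^2+s2^2 = 25.
sqrt(2*4*3/(25)) = 0.979796.
(m1-m2)^2 = (3)^2 = 9.
exp(-9/(4*25)) = exp(-0.09) = 0.913931.
H^2 = 1 - 0.979796*0.913931 = 0.1045

0.1045


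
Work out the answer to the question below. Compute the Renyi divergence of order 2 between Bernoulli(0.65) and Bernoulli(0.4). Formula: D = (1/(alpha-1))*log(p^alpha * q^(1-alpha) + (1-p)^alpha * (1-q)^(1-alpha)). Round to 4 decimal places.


Renyi divergence of order alpha between Bernoulli distributions:
D = (1/(alpha-1))*log(p^alpha * q^(1-alpha) + (1-p)^alpha * (1-q)^(1-alpha)).
alpha = 2, p = 0.65, q = 0.4.
p^alpha * q^(1-alpha) = 0.65^2 * 0.4^-1 = 1.05625.
(1-p)^alpha * (1-q)^(1-alpha) = 0.35^2 * 0.6^-1 = 0.204167.
sum = 1.05625 + 0.204167 = 1.260417.
D = (1/1)*log(1.260417) = 0.2314

0.2314


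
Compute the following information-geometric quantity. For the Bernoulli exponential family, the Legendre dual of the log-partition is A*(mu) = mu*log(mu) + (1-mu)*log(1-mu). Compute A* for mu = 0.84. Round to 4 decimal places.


Legendre transform for Bernoulli:
A*(mu) = mu*log(mu) + (1-mu)*log(1-mu).
mu = 0.84, 1-mu = 0.16.
mu*log(mu) = 0.84*log(0.84) = -0.146457.
(1-mu)*log(1-mu) = 0.16*log(0.16) = -0.293213.
A* = -0.146457 + -0.293213 = -0.4397

-0.4397


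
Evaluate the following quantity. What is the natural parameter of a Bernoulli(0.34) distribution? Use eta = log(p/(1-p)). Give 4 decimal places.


Natural parameter for Bernoulli: eta = log(p/(1-p)).
p = 0.34, 1-p = 0.66.
p/(1-p) = 0.515152.
eta = log(0.515152) = -0.6633

-0.6633


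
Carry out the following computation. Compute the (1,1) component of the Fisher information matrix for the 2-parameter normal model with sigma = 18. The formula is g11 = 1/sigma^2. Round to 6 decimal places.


For the 2-parameter normal family, the Fisher metric has:
  g11 = 1/sigma^2, g22 = 2/sigma^2.
sigma = 18, sigma^2 = 324.
g11 = 0.003086

0.003086


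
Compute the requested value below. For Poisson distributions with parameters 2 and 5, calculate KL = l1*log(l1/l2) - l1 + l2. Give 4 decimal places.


KL divergence for Poisson:
KL = l1*log(l1/l2) - l1 + l2.
l1 = 2, l2 = 5.
log(2/5) = -0.916291.
l1*log(l1/l2) = 2 * -0.916291 = -1.832581.
KL = -1.832581 - 2 + 5 = 1.1674

1.1674


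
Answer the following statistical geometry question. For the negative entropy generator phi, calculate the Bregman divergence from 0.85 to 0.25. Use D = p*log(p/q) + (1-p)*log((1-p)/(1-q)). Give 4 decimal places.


Bregman divergence with negative entropy generator:
D = p*log(p/q) + (1-p)*log((1-p)/(1-q)).
p = 0.85, q = 0.25.
p*log(p/q) = 0.85*log(0.85/0.25) = 1.040209.
(1-p)*log((1-p)/(1-q)) = 0.15*log(0.15/0.75) = -0.241416.
D = 1.040209 + -0.241416 = 0.7988

0.7988


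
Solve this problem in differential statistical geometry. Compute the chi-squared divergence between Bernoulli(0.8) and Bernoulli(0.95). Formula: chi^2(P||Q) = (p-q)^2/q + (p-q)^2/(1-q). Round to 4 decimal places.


Chi-squared divergence between Bernoulli distributions:
chi^2 = (p-q)^2/q + (p-q)^2/(1-q).
p = 0.8, q = 0.95, p-q = -0.15.
(p-q)^2 = 0.0225.
term1 = 0.0225/0.95 = 0.023684.
term2 = 0.0225/0.05 = 0.45.
chi^2 = 0.023684 + 0.45 = 0.4737

0.4737


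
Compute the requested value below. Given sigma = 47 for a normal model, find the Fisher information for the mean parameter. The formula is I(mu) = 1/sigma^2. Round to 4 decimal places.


The Fisher information for the mean of a normal distribution is I(mu) = 1/sigma^2.
sigma = 47, so sigma^2 = 2209.
I(mu) = 1/2209 = 0.0005

0.0005


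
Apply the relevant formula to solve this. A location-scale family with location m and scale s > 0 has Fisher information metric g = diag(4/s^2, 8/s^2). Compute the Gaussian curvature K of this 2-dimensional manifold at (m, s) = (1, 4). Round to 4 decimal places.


The metric has the form g = (A dm^2 + B ds^2)/s^2 with A = 4, B = 8.
Substitute u = sqrt(A/B)*m: g = B*(du^2 + ds^2)/s^2, i.e. B times the
Poincare upper half-plane metric, which has constant Gaussian curvature -1.
Scaling a 2D metric by a constant c divides the Gaussian curvature by c,
so K = -1/B = -1/(8) = -0.1250 everywhere (the point (m, s) = (1, 4) is irrelevant:
the curvature is constant).
The requested Gaussian curvature is K = -0.1250.

-0.1250


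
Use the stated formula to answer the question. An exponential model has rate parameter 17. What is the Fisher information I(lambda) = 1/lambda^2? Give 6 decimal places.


Fisher information for exponential: I(lambda) = 1/lambda^2.
lambda = 17, lambda^2 = 289.
I = 1/289 = 0.003460

0.003460


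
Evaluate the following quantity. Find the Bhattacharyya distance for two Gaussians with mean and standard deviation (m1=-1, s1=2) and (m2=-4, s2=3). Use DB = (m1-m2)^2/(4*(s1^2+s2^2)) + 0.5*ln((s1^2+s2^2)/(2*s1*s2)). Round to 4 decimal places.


Bhattacharyya distance between two Gaussians:
DB = (m1-m2)^2/(4*(s1^2+s2^2)) + (1/2)*ln((s1^2+s2^2)/(2*s1*s2)).
(m1-m2)^2 = (3)^2 = 9.
s1^2+s2^2 = 4 + 9 = 13.
term1 = 9/52 = 0.173077.
term2 = 0.5*ln(13/12.0) = 0.040021.
DB = 0.173077 + 0.040021 = 0.2131

0.2131


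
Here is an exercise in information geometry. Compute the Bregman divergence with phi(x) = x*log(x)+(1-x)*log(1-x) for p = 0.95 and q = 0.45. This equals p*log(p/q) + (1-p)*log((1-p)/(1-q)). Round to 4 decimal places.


Bregman divergence with negative entropy generator:
D = p*log(p/q) + (1-p)*log((1-p)/(1-q)).
p = 0.95, q = 0.45.
p*log(p/q) = 0.95*log(0.95/0.45) = 0.709854.
(1-p)*log((1-p)/(1-q)) = 0.05*log(0.05/0.55) = -0.119895.
D = 0.709854 + -0.119895 = 0.5900

0.5900


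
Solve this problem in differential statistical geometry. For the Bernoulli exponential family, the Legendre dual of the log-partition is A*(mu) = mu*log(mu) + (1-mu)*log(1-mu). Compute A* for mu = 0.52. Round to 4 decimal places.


Legendre transform for Bernoulli:
A*(mu) = mu*log(mu) + (1-mu)*log(1-mu).
mu = 0.52, 1-mu = 0.48.
mu*log(mu) = 0.52*log(0.52) = -0.340042.
(1-mu)*log(1-mu) = 0.48*log(0.48) = -0.352305.
A* = -0.340042 + -0.352305 = -0.6923

-0.6923


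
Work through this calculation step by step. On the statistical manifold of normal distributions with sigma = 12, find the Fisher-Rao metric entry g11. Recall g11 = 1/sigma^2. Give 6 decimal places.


For the 2-parameter normal family, the Fisher metric has:
  g11 = 1/sigma^2, g22 = 2/sigma^2.
sigma = 12, sigma^2 = 144.
g11 = 0.006944

0.006944


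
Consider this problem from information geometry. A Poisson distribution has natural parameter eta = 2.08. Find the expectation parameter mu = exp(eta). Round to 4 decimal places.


Expectation parameter for Poisson exponential family:
mu = exp(eta).
eta = 2.08.
mu = exp(2.08) = 8.0045

8.0045


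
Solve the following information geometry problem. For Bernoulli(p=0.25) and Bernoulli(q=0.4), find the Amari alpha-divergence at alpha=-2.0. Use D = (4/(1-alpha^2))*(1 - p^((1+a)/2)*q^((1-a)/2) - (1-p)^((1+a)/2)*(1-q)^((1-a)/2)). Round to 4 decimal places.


Amari alpha-divergence:
D = (4/(1-alpha^2))*(1 - p^((1+a)/2)*q^((1-a)/2) - (1-p)^((1+a)/2)*(1-q)^((1-a)/2)).
alpha = -2.0, p = 0.25, q = 0.4.
e1 = (1+alpha)/2 = -0.5, e2 = (1-alpha)/2 = 1.5.
t1 = p^e1 * q^e2 = 0.25^-0.5 * 0.4^1.5 = 0.505964.
t2 = (1-p)^e1 * (1-q)^e2 = 0.75^-0.5 * 0.6^1.5 = 0.536656.
4/(1-alpha^2) = -1.333333.
D = -1.333333*(1 - 0.505964 - 0.536656) = 0.0568

0.0568


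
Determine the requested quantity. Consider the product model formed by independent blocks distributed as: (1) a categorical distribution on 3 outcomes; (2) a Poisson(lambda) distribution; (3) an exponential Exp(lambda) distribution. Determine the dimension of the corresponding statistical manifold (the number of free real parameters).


The dimension of a statistical manifold equals the number of free
(independent) real parameters of the model. For a product of independent
blocks the parameter counts add.
- categorical on 3 outcomes (probabilities sum to 1): 3-1 = 2.
- Poisson (lambda): 1.
- exponential (lambda): 1.
Total = 2 + 1 + 1 = 4.
Dimension = 4

4


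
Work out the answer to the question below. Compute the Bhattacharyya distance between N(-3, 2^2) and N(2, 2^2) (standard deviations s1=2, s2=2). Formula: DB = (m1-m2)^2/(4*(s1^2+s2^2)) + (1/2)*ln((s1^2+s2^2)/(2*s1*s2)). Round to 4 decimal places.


Bhattacharyya distance between two Gaussians:
DB = (m1-m2)^2/(4*(s1^2+s2^2)) + (1/2)*ln((s1^2+s2^2)/(2*s1*s2)).
(m1-m2)^2 = (-5)^2 = 25.
s1^2+s2^2 = 4 + 4 = 8.
term1 = 25/32 = 0.78125.
term2 = 0.5*ln(8/8.0) = 0.0.
DB = 0.78125 + 0.0 = 0.7813

0.7813


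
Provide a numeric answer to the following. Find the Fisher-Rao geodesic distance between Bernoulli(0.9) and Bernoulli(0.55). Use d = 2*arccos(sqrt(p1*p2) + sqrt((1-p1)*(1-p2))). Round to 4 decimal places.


Geodesic distance on Bernoulli manifold:
d(p1,p2) = 2*arccos(sqrt(p1*p2) + sqrt((1-p1)*(1-p2))).
sqrt(p1*p2) = sqrt(0.9*0.55) = 0.703562.
sqrt((1-p1)*(1-p2)) = sqrt(0.1*0.45) = 0.212132.
arg = 0.703562 + 0.212132 = 0.915694.
d = 2*arccos(0.915694) = 0.8271

0.8271


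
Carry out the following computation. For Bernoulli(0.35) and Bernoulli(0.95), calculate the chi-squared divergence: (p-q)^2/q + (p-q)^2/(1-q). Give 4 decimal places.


Chi-squared divergence between Bernoulli distributions:
chi^2 = (p-q)^2/q + (p-q)^2/(1-q).
p = 0.35, q = 0.95, p-q = -0.6.
(p-q)^2 = 0.36.
term1 = 0.36/0.95 = 0.378947.
term2 = 0.36/0.05 = 7.2.
chi^2 = 0.378947 + 7.2 = 7.5789

7.5789


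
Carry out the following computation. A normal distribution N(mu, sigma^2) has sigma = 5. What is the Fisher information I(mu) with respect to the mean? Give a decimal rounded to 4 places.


The Fisher information for the mean of a normal distribution is I(mu) = 1/sigma^2.
sigma = 5, so sigma^2 = 25.
I(mu) = 1/25 = 0.0400

0.0400


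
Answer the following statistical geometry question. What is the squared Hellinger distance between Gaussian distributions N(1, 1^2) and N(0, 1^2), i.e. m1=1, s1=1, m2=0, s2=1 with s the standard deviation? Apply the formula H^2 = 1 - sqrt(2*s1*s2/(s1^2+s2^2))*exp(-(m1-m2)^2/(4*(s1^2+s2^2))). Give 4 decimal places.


Squared Hellinger distance for Gaussians:
H^2 = 1 - sqrt(2*s1*s2/(s1^2+s2^2)) * exp(-(m1-m2)^2/(4*(s1^2+s2^2))).
s1^2 = 1, s2^2 = 1, s1^2+s2^2 = 2.
sqrt(2*1*1/(2)) = 1.0.
(m1-m2)^2 = (1)^2 = 1.
exp(-1/(4*2)) = exp(-0.125) = 0.882497.
H^2 = 1 - 1.0*0.882497 = 0.1175

0.1175


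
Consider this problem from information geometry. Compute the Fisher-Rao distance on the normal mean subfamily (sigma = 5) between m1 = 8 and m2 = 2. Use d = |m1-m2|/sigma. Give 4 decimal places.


On the fixed-variance normal subfamily, geodesic distance = |m1-m2|/sigma.
|8 - 2| = 6.
sigma = 5.
d = 6/5 = 1.2000

1.2000


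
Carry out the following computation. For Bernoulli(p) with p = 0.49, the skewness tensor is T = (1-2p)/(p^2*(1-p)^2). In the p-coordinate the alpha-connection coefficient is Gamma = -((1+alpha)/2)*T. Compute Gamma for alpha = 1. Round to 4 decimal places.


Skewness (Amari-Chentsov) tensor: T = (1-2p)/(p^2*(1-p)^2).
p = 0.49, 1-2p = 0.02, p^2 = 0.2401, (1-p)^2 = 0.2601.
T = 0.02/(0.2401 * 0.2601) = 0.320256.
In the p-coordinate, Gamma^(alpha) = Gamma^(0) - (alpha/2)*T with Gamma^(0) = (1/2)*g'(p) = -T/2,
so Gamma^(alpha) = -((1+alpha)/2)*T.
alpha = 1, -(1+alpha)/2 = -1.0.
Gamma = -1.0 * 0.320256 = -0.3203

-0.3203


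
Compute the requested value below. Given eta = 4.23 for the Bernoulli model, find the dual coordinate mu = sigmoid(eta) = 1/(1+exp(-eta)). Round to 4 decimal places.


Dual coordinate (expectation parameter) for Bernoulli:
mu = 1/(1+exp(-eta)).
eta = 4.23.
exp(-eta) = exp(-4.23) = 0.014552.
mu = 1/(1+0.014552) = 0.9857

0.9857


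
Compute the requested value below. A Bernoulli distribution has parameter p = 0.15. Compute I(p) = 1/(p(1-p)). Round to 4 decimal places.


For Bernoulli(p), Fisher information is I(p) = 1/(p*(1-p)).
p = 0.15, 1-p = 0.85.
p*(1-p) = 0.1275.
I(p) = 1/0.1275 = 7.8431

7.8431


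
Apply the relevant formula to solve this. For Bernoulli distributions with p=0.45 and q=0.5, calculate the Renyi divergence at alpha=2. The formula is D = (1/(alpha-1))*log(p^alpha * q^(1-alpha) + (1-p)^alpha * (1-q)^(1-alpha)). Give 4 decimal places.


Renyi divergence of order alpha between Bernoulli distributions:
D = (1/(alpha-1))*log(p^alpha * q^(1-alpha) + (1-p)^alpha * (1-q)^(1-alpha)).
alpha = 2, p = 0.45, q = 0.5.
p^alpha * q^(1-alpha) = 0.45^2 * 0.5^-1 = 0.405.
(1-p)^alpha * (1-q)^(1-alpha) = 0.55^2 * 0.5^-1 = 0.605.
sum = 0.405 + 0.605 = 1.01.
D = (1/1)*log(1.01) = 0.0100

0.0100


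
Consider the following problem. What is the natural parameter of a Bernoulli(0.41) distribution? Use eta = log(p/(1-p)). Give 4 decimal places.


Natural parameter for Bernoulli: eta = log(p/(1-p)).
p = 0.41, 1-p = 0.59.
p/(1-p) = 0.694915.
eta = log(0.694915) = -0.3640

-0.3640


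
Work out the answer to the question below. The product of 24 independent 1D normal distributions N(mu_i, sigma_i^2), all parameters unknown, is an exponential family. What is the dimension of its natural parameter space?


Exponential family dimension calculation:
Each univariate normal has two natural parameters (mu/sigma^2 and -1/(2 sigma^2)).
With 24 independent components, dim = 2 * 24 = 48.

48


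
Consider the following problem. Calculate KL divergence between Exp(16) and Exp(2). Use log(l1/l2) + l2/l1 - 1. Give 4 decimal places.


KL divergence for exponential family:
KL = log(l1/l2) + l2/l1 - 1.
log(16/2) = 2.079442.
2/16 = 0.125.
KL = 2.079442 + 0.125 - 1 = 1.2044

1.2044


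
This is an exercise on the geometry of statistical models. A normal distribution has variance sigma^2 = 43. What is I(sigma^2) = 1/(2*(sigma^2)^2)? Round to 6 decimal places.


Fisher information for variance: I(sigma^2) = 1/(2*sigma^4).
sigma^2 = 43, so sigma^4 = 1849.
I = 1/(2*1849) = 1/3698 = 0.000270

0.000270


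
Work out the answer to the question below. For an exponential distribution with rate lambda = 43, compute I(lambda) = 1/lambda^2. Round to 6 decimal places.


Fisher information for exponential: I(lambda) = 1/lambda^2.
lambda = 43, lambda^2 = 1849.
I = 1/1849 = 0.000541

0.000541


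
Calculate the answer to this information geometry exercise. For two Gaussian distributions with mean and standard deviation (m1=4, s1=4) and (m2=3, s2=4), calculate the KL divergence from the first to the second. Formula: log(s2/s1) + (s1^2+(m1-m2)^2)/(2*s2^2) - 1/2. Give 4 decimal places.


KL divergence between normal distributions:
KL = log(s2/s1) + (s1^2 + (m1-m2)^2)/(2*s2^2) - 1/2.
log(4/4) = 0.0.
(4^2 + (4-3)^2)/(2*4^2) = (16 + 1)/32 = 0.53125.
KL = 0.0 + 0.53125 - 0.5 = 0.0313

0.0313


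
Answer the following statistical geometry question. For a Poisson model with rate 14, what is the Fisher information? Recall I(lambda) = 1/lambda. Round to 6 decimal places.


Fisher information for Poisson: I(lambda) = 1/lambda.
lambda = 14.
I(lambda) = 1/14 = 0.071429

0.071429


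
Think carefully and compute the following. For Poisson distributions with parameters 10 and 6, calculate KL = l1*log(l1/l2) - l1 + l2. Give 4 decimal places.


KL divergence for Poisson:
KL = l1*log(l1/l2) - l1 + l2.
l1 = 10, l2 = 6.
log(10/6) = 0.510826.
l1*log(l1/l2) = 10 * 0.510826 = 5.108256.
KL = 5.108256 - 10 + 6 = 1.1083

1.1083


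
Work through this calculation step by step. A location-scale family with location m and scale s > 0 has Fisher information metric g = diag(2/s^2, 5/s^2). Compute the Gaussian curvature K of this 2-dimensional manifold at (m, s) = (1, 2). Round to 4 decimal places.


The metric has the form g = (A dm^2 + B ds^2)/s^2 with A = 2, B = 5.
Substitute u = sqrt(A/B)*m: g = B*(du^2 + ds^2)/s^2, i.e. B times the
Poincare upper half-plane metric, which has constant Gaussian curvature -1.
Scaling a 2D metric by a constant c divides the Gaussian curvature by c,
so K = -1/B = -1/(5) = -0.2000 everywhere (the point (m, s) = (1, 2) is irrelevant:
the curvature is constant).
The requested Gaussian curvature is K = -0.2000.

-0.2000


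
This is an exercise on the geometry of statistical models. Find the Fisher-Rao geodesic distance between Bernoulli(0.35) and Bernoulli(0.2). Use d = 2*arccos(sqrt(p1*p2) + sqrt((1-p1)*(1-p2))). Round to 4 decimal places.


Geodesic distance on Bernoulli manifold:
d(p1,p2) = 2*arccos(sqrt(p1*p2) + sqrt((1-p1)*(1-p2))).
sqrt(p1*p2) = sqrt(0.35*0.2) = 0.264575.
sqrt((1-p1)*(1-p2)) = sqrt(0.65*0.8) = 0.72111.
arg = 0.264575 + 0.72111 = 0.985685.
d = 2*arccos(0.985685) = 0.3388

0.3388


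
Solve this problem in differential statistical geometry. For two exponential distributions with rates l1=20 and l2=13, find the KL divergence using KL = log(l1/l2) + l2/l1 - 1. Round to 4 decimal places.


KL divergence for exponential family:
KL = log(l1/l2) + l2/l1 - 1.
log(20/13) = 0.430783.
13/20 = 0.65.
KL = 0.430783 + 0.65 - 1 = 0.0808

0.0808


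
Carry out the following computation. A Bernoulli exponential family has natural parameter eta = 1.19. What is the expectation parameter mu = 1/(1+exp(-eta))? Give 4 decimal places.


Dual coordinate (expectation parameter) for Bernoulli:
mu = 1/(1+exp(-eta)).
eta = 1.19.
exp(-eta) = exp(-1.19) = 0.304221.
mu = 1/(1+0.304221) = 0.7667

0.7667


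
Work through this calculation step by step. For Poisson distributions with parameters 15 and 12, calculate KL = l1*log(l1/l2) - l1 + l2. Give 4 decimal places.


KL divergence for Poisson:
KL = l1*log(l1/l2) - l1 + l2.
l1 = 15, l2 = 12.
log(15/12) = 0.223144.
l1*log(l1/l2) = 15 * 0.223144 = 3.347153.
KL = 3.347153 - 15 + 12 = 0.3472

0.3472


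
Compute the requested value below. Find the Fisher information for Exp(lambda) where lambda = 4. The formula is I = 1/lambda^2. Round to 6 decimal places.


Fisher information for exponential: I(lambda) = 1/lambda^2.
lambda = 4, lambda^2 = 16.
I = 1/16 = 0.062500

0.062500


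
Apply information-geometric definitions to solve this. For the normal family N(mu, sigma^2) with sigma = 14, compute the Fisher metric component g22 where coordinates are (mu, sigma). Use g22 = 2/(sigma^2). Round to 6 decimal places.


For the 2-parameter normal family, the Fisher metric has:
  g11 = 1/sigma^2, g22 = 2/sigma^2.
sigma = 14, sigma^2 = 196.
g22 = 0.010204

0.010204


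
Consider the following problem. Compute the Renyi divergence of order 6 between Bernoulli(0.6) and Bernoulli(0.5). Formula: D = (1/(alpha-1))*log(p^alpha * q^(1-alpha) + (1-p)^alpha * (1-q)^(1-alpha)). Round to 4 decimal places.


Renyi divergence of order alpha between Bernoulli distributions:
D = (1/(alpha-1))*log(p^alpha * q^(1-alpha) + (1-p)^alpha * (1-q)^(1-alpha)).
alpha = 6, p = 0.6, q = 0.5.
p^alpha * q^(1-alpha) = 0.6^6 * 0.5^-5 = 1.492992.
(1-p)^alpha * (1-q)^(1-alpha) = 0.4^6 * 0.5^-5 = 0.131072.
sum = 1.492992 + 0.131072 = 1.624064.
D = (1/5)*log(1.624064) = 0.0970

0.0970


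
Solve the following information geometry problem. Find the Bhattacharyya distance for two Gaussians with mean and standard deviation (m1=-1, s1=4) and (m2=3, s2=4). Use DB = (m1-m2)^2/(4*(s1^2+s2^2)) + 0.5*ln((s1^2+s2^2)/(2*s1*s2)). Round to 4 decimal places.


Bhattacharyya distance between two Gaussians:
DB = (m1-m2)^2/(4*(s1^2+s2^2)) + (1/2)*ln((s1^2+s2^2)/(2*s1*s2)).
(m1-m2)^2 = (-4)^2 = 16.
s1^2+s2^2 = 16 + 16 = 32.
term1 = 16/128 = 0.125.
term2 = 0.5*ln(32/32.0) = 0.0.
DB = 0.125 + 0.0 = 0.1250

0.1250


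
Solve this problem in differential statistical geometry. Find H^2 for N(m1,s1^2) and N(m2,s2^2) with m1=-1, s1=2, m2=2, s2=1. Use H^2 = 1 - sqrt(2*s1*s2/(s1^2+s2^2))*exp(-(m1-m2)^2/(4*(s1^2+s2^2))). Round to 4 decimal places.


Squared Hellinger distance for Gaussians:
H^2 = 1 - sqrt(2*s1*s2/(s1^2+s2^2)) * exp(-(m1-m2)^2/(4*(s1^2+s2^2))).
s1^2 = 4, s2^2 = 1, s1^2+s2^2 = 5.
sqrt(2*2*1/(5)) = 0.894427.
(m1-m2)^2 = (-3)^2 = 9.
exp(-9/(4*5)) = exp(-0.45) = 0.637628.
H^2 = 1 - 0.894427*0.637628 = 0.4297

0.4297


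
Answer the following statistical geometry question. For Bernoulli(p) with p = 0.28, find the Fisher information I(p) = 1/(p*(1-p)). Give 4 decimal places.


For Bernoulli(p), Fisher information is I(p) = 1/(p*(1-p)).
p = 0.28, 1-p = 0.72.
p*(1-p) = 0.2016.
I(p) = 1/0.2016 = 4.9603

4.9603


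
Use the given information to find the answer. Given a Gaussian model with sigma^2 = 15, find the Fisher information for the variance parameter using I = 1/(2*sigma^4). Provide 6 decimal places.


Fisher information for variance: I(sigma^2) = 1/(2*sigma^4).
sigma^2 = 15, so sigma^4 = 225.
I = 1/(2*225) = 1/450 = 0.002222

0.002222


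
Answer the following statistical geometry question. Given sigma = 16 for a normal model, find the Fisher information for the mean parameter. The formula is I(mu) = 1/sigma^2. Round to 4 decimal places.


The Fisher information for the mean of a normal distribution is I(mu) = 1/sigma^2.
sigma = 16, so sigma^2 = 256.
I(mu) = 1/256 = 0.0039

0.0039


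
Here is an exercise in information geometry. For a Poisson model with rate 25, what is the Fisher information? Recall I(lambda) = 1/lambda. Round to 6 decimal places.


Fisher information for Poisson: I(lambda) = 1/lambda.
lambda = 25.
I(lambda) = 1/25 = 0.040000

0.040000


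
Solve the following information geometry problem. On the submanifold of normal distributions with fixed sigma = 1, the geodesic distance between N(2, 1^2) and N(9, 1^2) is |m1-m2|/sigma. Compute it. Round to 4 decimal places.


On the fixed-variance normal subfamily, geodesic distance = |m1-m2|/sigma.
|2 - 9| = 7.
sigma = 1.
d = 7/1 = 7.0000

7.0000


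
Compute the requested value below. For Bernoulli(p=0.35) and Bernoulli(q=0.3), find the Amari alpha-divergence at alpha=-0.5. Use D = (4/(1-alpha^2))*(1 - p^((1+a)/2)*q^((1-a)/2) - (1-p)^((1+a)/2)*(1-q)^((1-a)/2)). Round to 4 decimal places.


Amari alpha-divergence:
D = (4/(1-alpha^2))*(1 - p^((1+a)/2)*q^((1-a)/2) - (1-p)^((1+a)/2)*(1-q)^((1-a)/2)).
alpha = -0.5, p = 0.35, q = 0.3.
e1 = (1+alpha)/2 = 0.25, e2 = (1-alpha)/2 = 0.75.
t1 = p^e1 * q^e2 = 0.35^0.25 * 0.3^0.75 = 0.311787.
t2 = (1-p)^e1 * (1-q)^e2 = 0.65^0.25 * 0.7^0.75 = 0.687151.
4/(1-alpha^2) = 5.333333.
D = 5.333333*(1 - 0.311787 - 0.687151) = 0.0057

0.0057


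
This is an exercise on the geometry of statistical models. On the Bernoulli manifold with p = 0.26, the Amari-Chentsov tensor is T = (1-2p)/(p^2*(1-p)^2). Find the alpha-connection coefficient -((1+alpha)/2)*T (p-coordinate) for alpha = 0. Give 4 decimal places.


Skewness (Amari-Chentsov) tensor: T = (1-2p)/(p^2*(1-p)^2).
p = 0.26, 1-2p = 0.48, p^2 = 0.0676, (1-p)^2 = 0.5476.
T = 0.48/(0.0676 * 0.5476) = 12.966749.
In the p-coordinate, Gamma^(alpha) = Gamma^(0) - (alpha/2)*T with Gamma^(0) = (1/2)*g'(p) = -T/2,
so Gamma^(alpha) = -((1+alpha)/2)*T.
alpha = 0, -(1+alpha)/2 = -0.5.
Gamma = -0.5 * 12.966749 = -6.4834

-6.4834


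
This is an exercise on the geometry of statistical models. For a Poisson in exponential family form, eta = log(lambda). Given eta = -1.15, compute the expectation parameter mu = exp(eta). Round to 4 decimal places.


Expectation parameter for Poisson exponential family:
mu = exp(eta).
eta = -1.15.
mu = exp(-1.15) = 0.3166

0.3166


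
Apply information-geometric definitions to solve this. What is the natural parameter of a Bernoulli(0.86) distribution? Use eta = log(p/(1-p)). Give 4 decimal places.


Natural parameter for Bernoulli: eta = log(p/(1-p)).
p = 0.86, 1-p = 0.14.
p/(1-p) = 6.142857.
eta = log(6.142857) = 1.8153

1.8153


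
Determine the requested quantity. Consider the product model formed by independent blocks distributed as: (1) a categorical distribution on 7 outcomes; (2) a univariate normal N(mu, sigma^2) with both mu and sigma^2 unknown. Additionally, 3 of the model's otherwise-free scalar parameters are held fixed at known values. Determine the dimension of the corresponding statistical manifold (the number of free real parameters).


The dimension of a statistical manifold equals the number of free
(independent) real parameters of the model. For a product of independent
blocks the parameter counts add.
- categorical on 7 outcomes (probabilities sum to 1): 7-1 = 6.
- normal (mu, sigma^2): 2.
Total = 6 + 2 = 8.
3 parameter(s) fixed at known values: 8 - 3 = 5.
Dimension = 5

5


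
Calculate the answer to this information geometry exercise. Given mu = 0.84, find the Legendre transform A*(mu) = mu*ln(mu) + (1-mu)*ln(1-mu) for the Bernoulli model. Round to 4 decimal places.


Legendre transform for Bernoulli:
A*(mu) = mu*log(mu) + (1-mu)*log(1-mu).
mu = 0.84, 1-mu = 0.16.
mu*log(mu) = 0.84*log(0.84) = -0.146457.
(1-mu)*log(1-mu) = 0.16*log(0.16) = -0.293213.
A* = -0.146457 + -0.293213 = -0.4397

-0.4397


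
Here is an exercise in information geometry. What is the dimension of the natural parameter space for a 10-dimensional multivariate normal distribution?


Exponential family dimension calculation:
For 10-dim MVN: mean has 10 params, covariance has 10*11/2 = 55 unique entries.
Total dim = 10 + 55 = 65.

65


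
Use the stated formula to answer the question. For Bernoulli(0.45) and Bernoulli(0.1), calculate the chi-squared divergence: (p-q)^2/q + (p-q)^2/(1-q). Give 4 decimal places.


Chi-squared divergence between Bernoulli distributions:
chi^2 = (p-q)^2/q + (p-q)^2/(1-q).
p = 0.45, q = 0.1, p-q = 0.35.
(p-q)^2 = 0.1225.
term1 = 0.1225/0.1 = 1.225.
term2 = 0.1225/0.9 = 0.136111.
chi^2 = 1.225 + 0.136111 = 1.3611

1.3611
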